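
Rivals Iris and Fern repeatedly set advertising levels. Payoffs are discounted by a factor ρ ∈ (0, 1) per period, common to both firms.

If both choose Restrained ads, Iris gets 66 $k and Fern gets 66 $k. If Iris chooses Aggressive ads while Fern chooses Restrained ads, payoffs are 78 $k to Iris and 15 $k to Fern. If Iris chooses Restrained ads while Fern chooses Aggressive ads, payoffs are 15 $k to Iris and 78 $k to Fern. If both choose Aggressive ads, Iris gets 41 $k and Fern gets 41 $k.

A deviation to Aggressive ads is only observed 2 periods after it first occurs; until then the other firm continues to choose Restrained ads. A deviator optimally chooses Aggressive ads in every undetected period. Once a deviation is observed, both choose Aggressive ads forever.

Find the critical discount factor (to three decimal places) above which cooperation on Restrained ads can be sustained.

0.569

The best deviation is to choose Aggressive ads for all 2 undetected periods, earning 78 each, then 41 forever once detected.
Deviation value: 78(1−ρ^2)/(1−ρ) + 41ρ^2/(1−ρ); cooperation value: 66/(1−ρ).
IC: 66 ≥ 78(1−ρ^2) + 41ρ^2 = 78 − 37ρ^2.
So ρ^2 ≥ 12/37, giving ρ ≥ (12/37)^(1/2) ≈ 0.569.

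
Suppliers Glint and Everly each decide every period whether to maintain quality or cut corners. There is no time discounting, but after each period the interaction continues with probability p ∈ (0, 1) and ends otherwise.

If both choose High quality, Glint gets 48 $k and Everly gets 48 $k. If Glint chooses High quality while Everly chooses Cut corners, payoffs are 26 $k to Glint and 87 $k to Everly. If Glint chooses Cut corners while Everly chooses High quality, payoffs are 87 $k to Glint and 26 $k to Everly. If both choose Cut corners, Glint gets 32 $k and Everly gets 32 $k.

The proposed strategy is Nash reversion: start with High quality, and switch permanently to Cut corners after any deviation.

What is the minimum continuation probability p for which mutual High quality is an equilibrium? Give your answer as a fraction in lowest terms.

Expected cooperation value is 48 + p·48 + p²·48 + … = 48/(1−p); deviation gives 87 + p·32/(1−p).
48 ≥ 87(1−p) + 32p ⇒ 55p ≥ 39 ⇒ p ≥ 39/55.

39/55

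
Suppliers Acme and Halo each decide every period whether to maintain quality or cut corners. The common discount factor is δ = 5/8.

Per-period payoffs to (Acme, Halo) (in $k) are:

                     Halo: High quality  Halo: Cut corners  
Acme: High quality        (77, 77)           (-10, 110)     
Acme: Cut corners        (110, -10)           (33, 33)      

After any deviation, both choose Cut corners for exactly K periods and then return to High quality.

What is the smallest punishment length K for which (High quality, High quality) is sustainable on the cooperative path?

2

IC: δ(1−δ^K)/(1−δ) ≥ (110−77)/(77−33) = 3/4.
With δ = 5/8: need 1 − δ^K ≥ 3/4·(1−5/8)/(5/8), i.e. δ^K ≤ 0.5500.
Since (5/8)^1 = 0.6250 and (5/8)^2 = 0.3906, the smallest such K is 2.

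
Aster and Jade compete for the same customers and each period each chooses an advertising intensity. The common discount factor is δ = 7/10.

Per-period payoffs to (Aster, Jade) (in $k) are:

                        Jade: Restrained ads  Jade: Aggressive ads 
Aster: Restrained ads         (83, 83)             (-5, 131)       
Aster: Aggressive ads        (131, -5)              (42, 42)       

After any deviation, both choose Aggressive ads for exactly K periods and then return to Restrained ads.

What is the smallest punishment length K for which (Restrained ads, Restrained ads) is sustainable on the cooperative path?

2

No profitable deviation requires (83−42)(δ+…+δ^K) ≥ 131−83, i.e. δ+…+δ^K ≥ 48/41 ≈ 1.1707.
With δ = 7/10, the partial sums are K=1: 0.7000, K=2: 1.1900.
K = 2 is the first length at which the sum reaches 1.1707.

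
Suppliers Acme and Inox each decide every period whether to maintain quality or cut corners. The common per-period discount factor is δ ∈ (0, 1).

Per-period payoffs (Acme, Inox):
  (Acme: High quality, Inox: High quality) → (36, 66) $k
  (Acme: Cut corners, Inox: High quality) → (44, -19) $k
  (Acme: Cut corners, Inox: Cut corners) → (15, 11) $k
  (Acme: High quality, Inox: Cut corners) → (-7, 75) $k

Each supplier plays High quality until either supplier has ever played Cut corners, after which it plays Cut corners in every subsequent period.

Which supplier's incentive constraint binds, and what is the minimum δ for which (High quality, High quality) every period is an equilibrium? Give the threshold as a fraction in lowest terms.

Acme's threshold: (44−36)/(44−15) = 8/29.
Inox's threshold: (75−66)/(75−11) = 9/64.
8/29 > 9/64, so Acme binds and δ* = 8/29.

Acme; δ ≥ 8/29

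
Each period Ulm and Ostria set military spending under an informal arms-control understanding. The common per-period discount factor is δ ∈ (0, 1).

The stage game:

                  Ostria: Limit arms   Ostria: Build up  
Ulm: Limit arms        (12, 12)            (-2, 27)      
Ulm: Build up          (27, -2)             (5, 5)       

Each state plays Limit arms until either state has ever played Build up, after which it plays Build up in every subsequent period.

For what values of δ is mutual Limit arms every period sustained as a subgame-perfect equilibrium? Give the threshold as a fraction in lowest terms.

15/22

Cooperation forever yields 12 each period: 12/(1−δ).
Deviating yields 27 once, then 5 forever: 27 + 5δ/(1−δ).
No profitable deviation requires 12/(1−δ) ≥ 27 + 5δ/(1−δ).
Multiplying by (1−δ): 12 ≥ 27(1−δ) + 5δ = 27 − 22δ.
So 22δ ≥ 15, i.e. δ ≥ 15/22.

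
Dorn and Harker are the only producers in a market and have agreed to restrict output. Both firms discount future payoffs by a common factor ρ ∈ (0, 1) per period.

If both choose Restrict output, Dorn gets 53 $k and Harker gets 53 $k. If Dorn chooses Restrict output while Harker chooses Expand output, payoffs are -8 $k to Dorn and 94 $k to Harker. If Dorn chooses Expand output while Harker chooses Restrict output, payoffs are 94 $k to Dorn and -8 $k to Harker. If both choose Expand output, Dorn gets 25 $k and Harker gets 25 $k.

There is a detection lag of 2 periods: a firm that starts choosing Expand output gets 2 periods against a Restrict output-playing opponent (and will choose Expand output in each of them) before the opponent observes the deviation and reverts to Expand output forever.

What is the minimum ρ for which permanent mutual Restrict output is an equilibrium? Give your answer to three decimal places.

0.771

The best deviation is to choose Expand output for all 2 undetected periods, earning 94 each, then 25 forever once detected.
Deviation value: 94(1−ρ^2)/(1−ρ) + 25ρ^2/(1−ρ); cooperation value: 53/(1−ρ).
IC: 53 ≥ 94(1−ρ^2) + 25ρ^2 = 94 − 69ρ^2.
So ρ^2 ≥ 41/69, giving ρ ≥ (41/69)^(1/2) ≈ 0.771.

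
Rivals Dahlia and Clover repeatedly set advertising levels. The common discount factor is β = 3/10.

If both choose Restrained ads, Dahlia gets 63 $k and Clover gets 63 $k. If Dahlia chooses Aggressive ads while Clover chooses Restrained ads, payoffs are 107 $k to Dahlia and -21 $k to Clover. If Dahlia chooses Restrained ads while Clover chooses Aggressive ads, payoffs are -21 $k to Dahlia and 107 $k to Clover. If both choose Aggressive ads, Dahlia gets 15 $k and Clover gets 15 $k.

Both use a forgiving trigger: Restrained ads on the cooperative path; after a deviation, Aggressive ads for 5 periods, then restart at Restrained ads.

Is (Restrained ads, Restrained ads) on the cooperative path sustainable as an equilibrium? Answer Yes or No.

Comparing payoff streams over the 6 periods until play realigns: cooperate → 63(1+β+…+β^5); deviate → 107 + 15(β+…+β^5).
Cooperation is sustained iff (63−15)(β+…+β^5) ≥ 107−63.
β+…+β^5 = 3/10·(1−(3/10)^5)/(1−3/10) = 0.4275, and (107−63)/(63−15) = 0.9167.
0.4275 < 0.9167, so cooperation is not sustainable.

No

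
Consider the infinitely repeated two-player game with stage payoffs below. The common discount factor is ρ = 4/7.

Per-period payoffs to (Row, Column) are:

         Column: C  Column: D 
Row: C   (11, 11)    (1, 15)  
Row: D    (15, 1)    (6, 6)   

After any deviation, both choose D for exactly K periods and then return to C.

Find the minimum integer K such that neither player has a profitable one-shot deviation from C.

No profitable deviation requires (11−6)(ρ+…+ρ^K) ≥ 15−11, i.e. ρ+…+ρ^K ≥ 4/5 ≈ 0.8000.
With ρ = 4/7, the partial sums are K=1: 0.5714, K=2: 0.8980.
K = 2 is the first length at which the sum reaches 0.8000.

2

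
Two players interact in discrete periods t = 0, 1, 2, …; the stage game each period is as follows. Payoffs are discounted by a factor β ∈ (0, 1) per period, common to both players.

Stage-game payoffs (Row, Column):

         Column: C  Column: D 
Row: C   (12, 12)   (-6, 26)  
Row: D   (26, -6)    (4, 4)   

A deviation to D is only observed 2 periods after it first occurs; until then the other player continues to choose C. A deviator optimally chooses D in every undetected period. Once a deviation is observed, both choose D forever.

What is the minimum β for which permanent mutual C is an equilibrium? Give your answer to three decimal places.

The best deviation is to choose D for all 2 undetected periods, earning 26 each, then 4 forever once detected.
Deviation value: 26(1−β^2)/(1−β) + 4β^2/(1−β); cooperation value: 12/(1−β).
IC: 12 ≥ 26(1−β^2) + 4β^2 = 26 − 22β^2.
So β^2 ≥ 14/22 = 7/11, giving β ≥ (7/11)^(1/2) ≈ 0.798.

0.798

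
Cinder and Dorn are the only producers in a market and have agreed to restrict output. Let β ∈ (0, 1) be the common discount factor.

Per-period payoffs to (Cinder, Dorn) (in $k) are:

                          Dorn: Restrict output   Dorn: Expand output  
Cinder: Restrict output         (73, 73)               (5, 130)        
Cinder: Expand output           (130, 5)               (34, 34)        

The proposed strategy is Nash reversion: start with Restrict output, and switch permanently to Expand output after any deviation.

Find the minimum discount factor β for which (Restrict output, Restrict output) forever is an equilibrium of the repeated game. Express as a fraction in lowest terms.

19/32

Cooperation forever yields 73 each period: 73/(1−β).
Deviating yields 130 once, then 34 forever: 130 + 34β/(1−β).
No profitable deviation requires 73/(1−β) ≥ 130 + 34β/(1−β).
Multiplying by (1−β): 73 ≥ 130(1−β) + 34β = 130 − 96β.
So 96β ≥ 57, i.e. β ≥ 57/96 = 19/32.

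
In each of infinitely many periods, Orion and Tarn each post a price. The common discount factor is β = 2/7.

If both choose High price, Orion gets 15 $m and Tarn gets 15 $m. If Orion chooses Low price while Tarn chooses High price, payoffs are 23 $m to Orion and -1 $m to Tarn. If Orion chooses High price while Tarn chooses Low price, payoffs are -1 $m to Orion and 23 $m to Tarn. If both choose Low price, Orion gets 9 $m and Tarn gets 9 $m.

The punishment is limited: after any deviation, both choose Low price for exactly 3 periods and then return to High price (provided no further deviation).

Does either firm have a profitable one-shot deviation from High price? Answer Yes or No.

Yes

IC: β+…+β^3 ≥ (23−15)/(15−9) = 4/3.
At β = 2/7: partial sum = 0.3907 < 1.3333. Cooperation not sustainable.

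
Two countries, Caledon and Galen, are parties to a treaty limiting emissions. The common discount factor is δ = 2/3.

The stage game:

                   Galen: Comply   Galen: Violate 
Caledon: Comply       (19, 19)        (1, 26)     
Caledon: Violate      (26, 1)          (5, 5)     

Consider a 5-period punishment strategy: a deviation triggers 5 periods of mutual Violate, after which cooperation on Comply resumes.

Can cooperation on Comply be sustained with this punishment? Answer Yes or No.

A one-shot deviation gives 26 now, then 5 for 5 periods, then back to 19.
Gain from deviating: (26−19) today; loss: (19−5) in each of the next 5 periods.
No-deviation condition: (19−5)(δ+…+δ^5) ≥ 26−19, i.e. δ+…+δ^5 ≥ 1/2.
At δ = 2/3: δ+…+δ^5 = 1.7366 ≥ 0.5000.
So cooperation is sustainable.

Yes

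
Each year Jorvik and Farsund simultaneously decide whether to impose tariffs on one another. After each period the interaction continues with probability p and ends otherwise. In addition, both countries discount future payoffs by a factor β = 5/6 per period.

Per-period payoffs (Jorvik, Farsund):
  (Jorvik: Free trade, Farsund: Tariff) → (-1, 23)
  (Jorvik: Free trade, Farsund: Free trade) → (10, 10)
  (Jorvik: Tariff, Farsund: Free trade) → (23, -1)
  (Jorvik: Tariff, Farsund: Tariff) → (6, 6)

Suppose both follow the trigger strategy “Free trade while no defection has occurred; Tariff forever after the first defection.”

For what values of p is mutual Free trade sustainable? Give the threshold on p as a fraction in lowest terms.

78/85

Expected continuation weight on next period's payoff is β·p = 5/6·p, which plays the role of the discount factor.
Cooperation requires 5/6·p ≥ (23−10)/(23−6) = 13/17, hence p ≥ 78/85.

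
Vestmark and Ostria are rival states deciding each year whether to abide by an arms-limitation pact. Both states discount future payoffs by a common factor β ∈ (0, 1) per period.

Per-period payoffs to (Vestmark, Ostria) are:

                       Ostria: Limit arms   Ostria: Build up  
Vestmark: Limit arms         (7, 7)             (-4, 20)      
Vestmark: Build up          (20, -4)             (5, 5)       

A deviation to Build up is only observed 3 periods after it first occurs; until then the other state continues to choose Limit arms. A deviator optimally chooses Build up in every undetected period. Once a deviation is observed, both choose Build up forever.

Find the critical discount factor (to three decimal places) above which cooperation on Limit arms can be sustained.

A deviator earns 20 for 3 periods, then 5 forever; cooperating earns 7 forever. Multiplying the IC by (1−β):
7 ≥ 20(1−β^3) + 5β^3, so 15·β^3 ≥ 13 and β^3 ≥ 13/15.
β ≥ (13/15)^(1/3) ≈ 0.953.

0.953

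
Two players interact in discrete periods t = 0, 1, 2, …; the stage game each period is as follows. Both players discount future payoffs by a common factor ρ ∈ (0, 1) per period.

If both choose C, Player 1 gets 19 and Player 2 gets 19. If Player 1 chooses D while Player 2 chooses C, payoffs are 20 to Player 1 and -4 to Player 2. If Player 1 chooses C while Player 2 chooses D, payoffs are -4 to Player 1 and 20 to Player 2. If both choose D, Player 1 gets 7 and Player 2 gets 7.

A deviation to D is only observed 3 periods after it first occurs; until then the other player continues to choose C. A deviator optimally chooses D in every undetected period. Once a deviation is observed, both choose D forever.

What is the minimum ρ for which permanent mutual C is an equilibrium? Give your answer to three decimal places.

0.425

Deviating for the 3 undetected periods gains 20−19 = 1 per period over cooperation, then loses 19−7 = 12 per period forever once punishment starts.
Gain: 1(1 + ρ + … + ρ^2); loss: 12·ρ^3/(1−ρ).
No profitable deviation ⇔ 1(1−ρ^3) ≤ 12·ρ^3, i.e. ρ^3 ≥ 1/(1+12) = 1/13.
Hence ρ ≥ (1/13)^(1/3) ≈ 0.425.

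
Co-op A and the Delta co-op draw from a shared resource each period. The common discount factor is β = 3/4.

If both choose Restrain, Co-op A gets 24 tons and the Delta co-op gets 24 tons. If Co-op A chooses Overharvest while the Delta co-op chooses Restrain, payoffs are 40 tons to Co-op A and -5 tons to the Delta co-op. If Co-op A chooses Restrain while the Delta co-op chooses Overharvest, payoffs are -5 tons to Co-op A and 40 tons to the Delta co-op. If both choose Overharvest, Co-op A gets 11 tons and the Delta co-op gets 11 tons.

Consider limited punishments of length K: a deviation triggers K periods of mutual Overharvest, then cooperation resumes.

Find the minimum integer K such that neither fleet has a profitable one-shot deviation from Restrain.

Need Σ_{k=1}^{K} β^k ≥ (40−24)/(24−11) = 1.2308 at β = 3/4.
At K = 1 the sum is 0.7500 < 1.2308; at K = 2 it is 1.3125 ≥ 1.2308.
So the minimum punishment length is K = 2.

2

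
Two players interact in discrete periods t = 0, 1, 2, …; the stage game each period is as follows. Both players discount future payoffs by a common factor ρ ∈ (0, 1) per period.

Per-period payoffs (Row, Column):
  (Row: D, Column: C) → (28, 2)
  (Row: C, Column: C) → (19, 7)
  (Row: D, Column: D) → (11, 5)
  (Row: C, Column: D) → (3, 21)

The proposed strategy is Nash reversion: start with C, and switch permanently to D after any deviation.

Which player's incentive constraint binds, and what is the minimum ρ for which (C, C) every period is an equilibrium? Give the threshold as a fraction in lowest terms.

Column; ρ ≥ 7/8

Row's threshold: (28−19)/(28−11) = 9/17.
Column's threshold: (21−7)/(21−5) = 7/8.
9/17 < 7/8, so Column binds and ρ* = 7/8.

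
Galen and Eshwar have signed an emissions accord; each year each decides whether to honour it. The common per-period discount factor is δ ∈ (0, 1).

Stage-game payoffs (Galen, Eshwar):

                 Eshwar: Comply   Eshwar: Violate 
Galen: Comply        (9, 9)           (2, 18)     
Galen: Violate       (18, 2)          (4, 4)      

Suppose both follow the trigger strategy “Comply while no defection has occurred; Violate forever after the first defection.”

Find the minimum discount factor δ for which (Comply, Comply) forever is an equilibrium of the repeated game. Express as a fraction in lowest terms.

9/14

One-period gain from deviating is 18 − 9 = 9. The loss is 9 − 4 = 5 in every subsequent period, with present value 5·δ/(1−δ).
Deviation is unprofitable when 5·δ/(1−δ) ≥ 9, i.e. δ/(1−δ) ≥ 9/5.
Equivalently δ ≥ 9/(9+5) = 9/14.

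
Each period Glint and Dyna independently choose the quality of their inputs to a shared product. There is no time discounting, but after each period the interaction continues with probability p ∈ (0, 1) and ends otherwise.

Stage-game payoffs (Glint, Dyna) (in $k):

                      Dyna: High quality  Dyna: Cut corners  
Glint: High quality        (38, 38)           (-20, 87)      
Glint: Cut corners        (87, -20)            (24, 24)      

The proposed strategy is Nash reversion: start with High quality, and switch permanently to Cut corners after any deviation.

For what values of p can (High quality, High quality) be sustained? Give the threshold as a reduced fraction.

With no time discounting, the continuation probability p plays the role of the discount factor.
Grim-trigger IC: 38/(1−p) ≥ 87 + 24p/(1−p) ⇒ p ≥ (87−38)/(87−24) = 7/9.

7/9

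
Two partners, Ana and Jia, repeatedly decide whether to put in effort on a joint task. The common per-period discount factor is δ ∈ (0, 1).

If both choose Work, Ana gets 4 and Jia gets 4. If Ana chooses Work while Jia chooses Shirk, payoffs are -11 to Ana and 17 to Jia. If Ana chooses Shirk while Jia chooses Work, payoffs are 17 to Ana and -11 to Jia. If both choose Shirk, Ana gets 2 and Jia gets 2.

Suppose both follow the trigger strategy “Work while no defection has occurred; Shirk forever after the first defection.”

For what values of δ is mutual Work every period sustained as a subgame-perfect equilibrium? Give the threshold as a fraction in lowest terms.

4/(1−δ) ≥ 17 + 2δ/(1−δ)
4 ≥ 17 − 15δ
δ ≥ 13/15.

13/15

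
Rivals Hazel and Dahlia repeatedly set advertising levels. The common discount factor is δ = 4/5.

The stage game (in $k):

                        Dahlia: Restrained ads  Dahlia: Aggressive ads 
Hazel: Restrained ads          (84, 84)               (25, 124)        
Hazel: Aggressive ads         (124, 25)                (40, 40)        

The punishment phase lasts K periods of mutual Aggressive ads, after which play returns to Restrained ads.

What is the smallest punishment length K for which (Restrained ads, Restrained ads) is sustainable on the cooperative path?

2

No profitable deviation requires (84−40)(δ+…+δ^K) ≥ 124−84, i.e. δ+…+δ^K ≥ 10/11 ≈ 0.9091.
With δ = 4/5, the partial sums are K=1: 0.8000, K=2: 1.4400.
K = 2 is the first length at which the sum reaches 0.9091.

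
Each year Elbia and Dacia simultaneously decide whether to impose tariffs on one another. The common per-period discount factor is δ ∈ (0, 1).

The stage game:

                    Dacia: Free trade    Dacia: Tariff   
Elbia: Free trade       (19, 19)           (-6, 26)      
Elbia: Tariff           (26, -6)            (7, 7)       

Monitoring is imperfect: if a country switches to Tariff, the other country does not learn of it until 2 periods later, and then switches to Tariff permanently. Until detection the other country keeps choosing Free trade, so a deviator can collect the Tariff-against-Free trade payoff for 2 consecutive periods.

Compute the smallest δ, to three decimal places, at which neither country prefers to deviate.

The best deviation is to choose Tariff for all 2 undetected periods, earning 26 each, then 7 forever once detected.
Deviation value: 26(1−δ^2)/(1−δ) + 7δ^2/(1−δ); cooperation value: 19/(1−δ).
IC: 19 ≥ 26(1−δ^2) + 7δ^2 = 26 − 19δ^2.
So δ^2 ≥ 7/19, giving δ ≥ (7/19)^(1/2) ≈ 0.607.

0.607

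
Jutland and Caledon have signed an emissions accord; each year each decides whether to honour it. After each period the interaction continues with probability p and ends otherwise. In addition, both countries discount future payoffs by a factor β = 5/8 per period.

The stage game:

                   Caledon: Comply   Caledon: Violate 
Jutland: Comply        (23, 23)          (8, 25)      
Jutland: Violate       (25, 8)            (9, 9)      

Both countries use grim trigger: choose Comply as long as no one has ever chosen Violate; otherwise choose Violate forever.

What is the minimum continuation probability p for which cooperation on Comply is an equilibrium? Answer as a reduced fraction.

With continuation probability p and discount β, the effective per-period discount factor is βp.
Grim-trigger IC: βp ≥ (25−23)/(25−9) = 1/8.
So p ≥ (1/8)/(5/8) = 1/5.

1/5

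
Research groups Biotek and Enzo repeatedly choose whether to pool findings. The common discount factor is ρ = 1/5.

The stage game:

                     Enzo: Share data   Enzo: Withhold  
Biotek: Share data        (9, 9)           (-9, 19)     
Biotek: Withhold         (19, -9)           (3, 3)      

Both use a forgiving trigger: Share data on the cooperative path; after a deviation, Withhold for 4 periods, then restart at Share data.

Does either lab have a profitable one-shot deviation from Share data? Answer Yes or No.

IC: ρ+…+ρ^4 ≥ (19−9)/(9−3) = 5/3.
At ρ = 1/5: partial sum = 0.2496 < 1.6667. Cooperation not sustainable.

Yes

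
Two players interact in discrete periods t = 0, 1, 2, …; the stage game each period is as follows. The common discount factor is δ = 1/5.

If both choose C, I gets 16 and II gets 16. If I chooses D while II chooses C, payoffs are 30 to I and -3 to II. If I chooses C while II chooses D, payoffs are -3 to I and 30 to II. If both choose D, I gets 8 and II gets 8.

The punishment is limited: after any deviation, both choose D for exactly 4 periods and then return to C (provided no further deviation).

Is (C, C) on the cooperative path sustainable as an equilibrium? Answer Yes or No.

Comparing payoff streams over the 5 periods until play realigns: cooperate → 16(1+δ+…+δ^4); deviate → 30 + 8(δ+…+δ^4).
Cooperation is sustained iff (16−8)(δ+…+δ^4) ≥ 30−16.
δ+…+δ^4 = 1/5·(1−(1/5)^4)/(1−1/5) = 0.2496, and (30−16)/(16−8) = 1.7500.
0.2496 < 1.7500, so cooperation is not sustainable.

No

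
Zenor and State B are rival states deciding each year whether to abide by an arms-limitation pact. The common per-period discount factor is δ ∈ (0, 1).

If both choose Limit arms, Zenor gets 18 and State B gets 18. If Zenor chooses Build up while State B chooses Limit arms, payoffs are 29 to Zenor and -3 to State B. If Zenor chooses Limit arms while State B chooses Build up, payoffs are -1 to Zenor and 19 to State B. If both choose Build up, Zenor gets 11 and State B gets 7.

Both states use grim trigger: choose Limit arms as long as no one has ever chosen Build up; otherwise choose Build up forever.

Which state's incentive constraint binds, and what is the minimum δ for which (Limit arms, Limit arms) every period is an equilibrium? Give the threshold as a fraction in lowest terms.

Zenor; δ ≥ 11/18

For Zenor: deviation gain 29−18 = 11, per-period punishment loss 18−11 = 7. IC gives δ ≥ 11/18.
For State B: gain 1, loss 11 per period, so δ ≥ 1/12.
The tighter constraint is Zenor's, so cooperation needs δ ≥ 11/18.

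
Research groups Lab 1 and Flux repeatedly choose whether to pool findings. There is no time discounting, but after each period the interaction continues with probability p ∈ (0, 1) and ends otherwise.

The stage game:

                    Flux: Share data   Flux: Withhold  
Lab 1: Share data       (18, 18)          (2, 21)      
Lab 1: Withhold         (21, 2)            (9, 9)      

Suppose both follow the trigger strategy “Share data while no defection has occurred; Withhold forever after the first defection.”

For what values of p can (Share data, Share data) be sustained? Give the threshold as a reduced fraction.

Expected cooperation value is 18 + p·18 + p²·18 + … = 18/(1−p); deviation gives 21 + p·9/(1−p).
18 ≥ 21(1−p) + 9p ⇒ 12p ≥ 3 ⇒ p ≥ 3/12 = 1/4.

1/4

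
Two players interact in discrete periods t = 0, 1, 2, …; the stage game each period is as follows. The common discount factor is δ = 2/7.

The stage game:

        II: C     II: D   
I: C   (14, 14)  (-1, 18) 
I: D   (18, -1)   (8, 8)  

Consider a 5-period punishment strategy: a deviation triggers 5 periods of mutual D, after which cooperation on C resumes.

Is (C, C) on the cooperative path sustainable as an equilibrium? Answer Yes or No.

No

IC: δ+…+δ^5 ≥ (18−14)/(14−8) = 2/3.
At δ = 2/7: partial sum = 0.3992 < 0.6667. Cooperation not sustainable.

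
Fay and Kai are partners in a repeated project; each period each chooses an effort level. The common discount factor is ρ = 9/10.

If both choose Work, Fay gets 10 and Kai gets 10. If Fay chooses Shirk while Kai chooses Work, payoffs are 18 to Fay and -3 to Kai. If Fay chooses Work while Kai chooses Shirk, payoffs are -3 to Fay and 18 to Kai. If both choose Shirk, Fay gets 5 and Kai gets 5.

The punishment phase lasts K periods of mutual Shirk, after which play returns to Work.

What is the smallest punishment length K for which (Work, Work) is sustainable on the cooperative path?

2

IC: ρ(1−ρ^K)/(1−ρ) ≥ (18−10)/(10−5) = 8/5.
With ρ = 9/10: need 1 − ρ^K ≥ 8/5·(1−9/10)/(9/10), i.e. ρ^K ≤ 0.8222.
Since (9/10)^1 = 0.9000 and (9/10)^2 = 0.8100, the smallest such K is 2.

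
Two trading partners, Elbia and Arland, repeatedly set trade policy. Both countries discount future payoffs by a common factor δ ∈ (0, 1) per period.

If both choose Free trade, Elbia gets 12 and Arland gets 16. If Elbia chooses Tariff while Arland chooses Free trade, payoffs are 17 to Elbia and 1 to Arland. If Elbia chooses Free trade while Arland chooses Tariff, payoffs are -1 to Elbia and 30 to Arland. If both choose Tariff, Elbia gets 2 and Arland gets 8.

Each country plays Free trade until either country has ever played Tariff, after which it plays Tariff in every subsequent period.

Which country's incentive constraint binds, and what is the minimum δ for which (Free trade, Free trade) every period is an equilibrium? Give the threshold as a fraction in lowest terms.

Elbia's threshold: (17−12)/(17−2) = 1/3.
Arland's threshold: (30−16)/(30−8) = 7/11.
1/3 < 7/11, so Arland binds and δ* = 7/11.

Arland; δ ≥ 7/11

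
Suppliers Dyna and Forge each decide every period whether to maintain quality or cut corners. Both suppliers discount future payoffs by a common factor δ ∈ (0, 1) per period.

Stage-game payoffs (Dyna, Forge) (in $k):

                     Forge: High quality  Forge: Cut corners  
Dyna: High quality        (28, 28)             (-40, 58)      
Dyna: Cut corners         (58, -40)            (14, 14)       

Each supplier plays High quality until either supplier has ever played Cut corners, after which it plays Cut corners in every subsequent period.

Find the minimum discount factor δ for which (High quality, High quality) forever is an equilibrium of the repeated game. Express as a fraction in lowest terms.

15/22

Under grim trigger the critical discount factor is (T−C)/(T−P) with T = 58, C = 28, P = 14.
δ* = (58−28)/(58−14) = 30/44 = 15/22.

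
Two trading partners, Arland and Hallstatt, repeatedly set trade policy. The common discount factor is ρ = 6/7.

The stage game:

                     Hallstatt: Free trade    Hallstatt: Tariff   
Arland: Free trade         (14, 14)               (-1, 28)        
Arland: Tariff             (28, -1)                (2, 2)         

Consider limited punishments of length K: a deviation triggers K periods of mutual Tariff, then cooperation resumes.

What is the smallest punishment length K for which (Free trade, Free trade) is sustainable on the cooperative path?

No profitable deviation requires (14−2)(ρ+…+ρ^K) ≥ 28−14, i.e. ρ+…+ρ^K ≥ 7/6 ≈ 1.1667.
With ρ = 6/7, the partial sums are K=1: 0.8571, K=2: 1.5918.
K = 2 is the first length at which the sum reaches 1.1667.

2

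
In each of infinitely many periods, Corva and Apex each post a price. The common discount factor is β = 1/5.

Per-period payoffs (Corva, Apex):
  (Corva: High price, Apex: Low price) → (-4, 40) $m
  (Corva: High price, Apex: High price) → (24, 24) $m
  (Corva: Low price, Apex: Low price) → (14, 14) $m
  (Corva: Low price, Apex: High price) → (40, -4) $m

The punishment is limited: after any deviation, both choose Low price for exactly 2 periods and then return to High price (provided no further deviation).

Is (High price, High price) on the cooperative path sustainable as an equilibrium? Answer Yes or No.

Comparing payoff streams over the 3 periods until play realigns: cooperate → 24(1+β+…+β^2); deviate → 40 + 14(β+…+β^2).
Cooperation is sustained iff (24−14)(β+…+β^2) ≥ 40−24.
β+…+β^2 = 1/5·(1−(1/5)^2)/(1−1/5) = 0.2400, and (40−24)/(24−14) = 1.6000.
0.2400 < 1.6000, so cooperation is not sustainable.

No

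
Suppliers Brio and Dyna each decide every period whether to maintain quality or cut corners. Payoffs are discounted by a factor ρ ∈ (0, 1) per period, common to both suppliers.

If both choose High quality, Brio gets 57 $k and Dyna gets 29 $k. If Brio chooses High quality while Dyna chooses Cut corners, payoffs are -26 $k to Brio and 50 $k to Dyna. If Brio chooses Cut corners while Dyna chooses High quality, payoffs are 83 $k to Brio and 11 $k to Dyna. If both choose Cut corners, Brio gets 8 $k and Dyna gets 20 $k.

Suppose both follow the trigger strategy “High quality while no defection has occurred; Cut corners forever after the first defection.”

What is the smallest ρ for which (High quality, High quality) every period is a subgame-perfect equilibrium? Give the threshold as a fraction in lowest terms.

7/10

Brio: cooperation gives 57 each period; deviation gives 83 once then 8 forever.
  57/(1−ρ) ≥ 83 + 8ρ/(1−ρ) ⇒ ρ ≥ 26/75.
Dyna: cooperation gives 29 each period; deviation gives 50 once then 20 forever.
  ρ ≥ 21/30 = 7/10.
Both must hold, so the binding constraint is Dyna's: ρ ≥ 7/10.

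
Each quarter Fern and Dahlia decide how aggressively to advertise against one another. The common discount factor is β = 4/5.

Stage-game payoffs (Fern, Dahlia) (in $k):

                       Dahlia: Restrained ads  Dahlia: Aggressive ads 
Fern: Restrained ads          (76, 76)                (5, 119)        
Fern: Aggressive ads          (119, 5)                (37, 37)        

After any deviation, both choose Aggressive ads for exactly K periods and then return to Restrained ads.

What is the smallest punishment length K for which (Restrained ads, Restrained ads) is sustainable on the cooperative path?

2

No profitable deviation requires (76−37)(β+…+β^K) ≥ 119−76, i.e. β+…+β^K ≥ 43/39 ≈ 1.1026.
With β = 4/5, the partial sums are K=1: 0.8000, K=2: 1.4400.
K = 2 is the first length at which the sum reaches 1.1026.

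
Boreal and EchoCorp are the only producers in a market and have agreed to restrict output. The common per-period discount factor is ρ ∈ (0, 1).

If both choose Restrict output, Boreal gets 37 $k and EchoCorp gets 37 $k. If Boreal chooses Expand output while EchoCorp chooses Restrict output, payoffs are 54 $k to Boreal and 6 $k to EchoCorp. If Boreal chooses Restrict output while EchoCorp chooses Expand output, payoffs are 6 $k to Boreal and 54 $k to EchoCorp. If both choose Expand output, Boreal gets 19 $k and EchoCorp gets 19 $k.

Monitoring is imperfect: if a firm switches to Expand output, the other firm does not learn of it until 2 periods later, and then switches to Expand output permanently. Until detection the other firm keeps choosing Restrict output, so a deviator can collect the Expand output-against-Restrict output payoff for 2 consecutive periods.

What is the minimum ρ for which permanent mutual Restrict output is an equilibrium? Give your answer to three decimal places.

The best deviation is to choose Expand output for all 2 undetected periods, earning 54 each, then 19 forever once detected.
Deviation value: 54(1−ρ^2)/(1−ρ) + 19ρ^2/(1−ρ); cooperation value: 37/(1−ρ).
IC: 37 ≥ 54(1−ρ^2) + 19ρ^2 = 54 − 35ρ^2.
So ρ^2 ≥ 17/35, giving ρ ≥ (17/35)^(1/2) ≈ 0.697.

0.697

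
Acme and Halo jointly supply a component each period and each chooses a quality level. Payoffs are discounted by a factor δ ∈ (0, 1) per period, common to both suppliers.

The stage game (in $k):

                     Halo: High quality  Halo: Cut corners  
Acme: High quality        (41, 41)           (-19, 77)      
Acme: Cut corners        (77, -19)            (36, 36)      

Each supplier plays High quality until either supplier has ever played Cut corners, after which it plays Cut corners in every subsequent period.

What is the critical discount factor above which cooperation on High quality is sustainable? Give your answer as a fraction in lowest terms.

41/(1−δ) ≥ 77 + 36δ/(1−δ)
41 ≥ 77 − 41δ
δ ≥ 36/41.

36/41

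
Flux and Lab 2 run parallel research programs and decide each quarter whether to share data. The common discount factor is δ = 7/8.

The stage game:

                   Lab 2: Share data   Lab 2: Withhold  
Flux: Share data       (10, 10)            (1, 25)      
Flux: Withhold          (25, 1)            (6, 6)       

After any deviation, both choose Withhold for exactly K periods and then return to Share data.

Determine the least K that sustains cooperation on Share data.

6

No profitable deviation requires (10−6)(δ+…+δ^K) ≥ 25−10, i.e. δ+…+δ^K ≥ 15/4 ≈ 3.7500.
With δ = 7/8, the partial sums are K=1: 0.8750, K=2: 1.6406, K=3: 2.3105, K=4: 2.8967, K=5: 3.4096, K=6: 3.8584.
K = 6 is the first length at which the sum reaches 3.7500.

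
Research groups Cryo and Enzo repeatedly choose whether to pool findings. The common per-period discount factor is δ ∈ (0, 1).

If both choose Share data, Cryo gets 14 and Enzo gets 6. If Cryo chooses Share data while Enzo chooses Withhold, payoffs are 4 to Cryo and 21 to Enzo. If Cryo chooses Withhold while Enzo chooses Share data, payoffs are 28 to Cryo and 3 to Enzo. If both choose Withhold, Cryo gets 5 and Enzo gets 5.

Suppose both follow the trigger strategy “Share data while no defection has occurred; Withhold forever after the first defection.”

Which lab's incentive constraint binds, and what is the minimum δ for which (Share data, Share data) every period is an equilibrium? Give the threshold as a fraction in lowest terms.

For Cryo: deviation gain 28−14 = 14, per-period punishment loss 14−5 = 9. IC gives δ ≥ 14/23.
For Enzo: gain 15, loss 1 per period, so δ ≥ 15/16.
The tighter constraint is Enzo's, so cooperation needs δ ≥ 15/16.

Enzo; δ ≥ 15/16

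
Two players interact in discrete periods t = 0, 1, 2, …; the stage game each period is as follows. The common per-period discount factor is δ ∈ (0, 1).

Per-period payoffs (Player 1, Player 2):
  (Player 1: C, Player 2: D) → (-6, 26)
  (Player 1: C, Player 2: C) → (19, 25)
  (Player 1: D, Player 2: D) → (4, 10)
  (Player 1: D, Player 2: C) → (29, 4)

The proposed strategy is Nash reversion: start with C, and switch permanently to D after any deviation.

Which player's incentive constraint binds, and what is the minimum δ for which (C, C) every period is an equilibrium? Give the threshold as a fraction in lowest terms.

Player 1; δ ≥ 2/5

For Player 1: deviation gain 29−19 = 10, per-period punishment loss 19−4 = 15. IC gives δ ≥ 10/25 = 2/5.
For Player 2: gain 1, loss 15 per period, so δ ≥ 1/16.
The tighter constraint is Player 1's, so cooperation needs δ ≥ 2/5.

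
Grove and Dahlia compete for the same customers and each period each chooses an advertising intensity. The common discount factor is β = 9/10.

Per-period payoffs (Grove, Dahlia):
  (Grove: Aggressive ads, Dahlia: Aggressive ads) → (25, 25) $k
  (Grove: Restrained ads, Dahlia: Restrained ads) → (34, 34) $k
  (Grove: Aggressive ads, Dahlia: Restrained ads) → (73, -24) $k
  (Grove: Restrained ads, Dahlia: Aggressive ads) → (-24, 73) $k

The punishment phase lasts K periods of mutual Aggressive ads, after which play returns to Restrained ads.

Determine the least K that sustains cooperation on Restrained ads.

7

No profitable deviation requires (34−25)(β+…+β^K) ≥ 73−34, i.e. β+…+β^K ≥ 13/3 ≈ 4.3333.
With β = 9/10, the partial sums are K=1: 0.9000, K=2: 1.7100, …, K=5: 3.6856, K=6: 4.2170, K=7: 4.6953.
K = 7 is the first length at which the sum reaches 4.3333.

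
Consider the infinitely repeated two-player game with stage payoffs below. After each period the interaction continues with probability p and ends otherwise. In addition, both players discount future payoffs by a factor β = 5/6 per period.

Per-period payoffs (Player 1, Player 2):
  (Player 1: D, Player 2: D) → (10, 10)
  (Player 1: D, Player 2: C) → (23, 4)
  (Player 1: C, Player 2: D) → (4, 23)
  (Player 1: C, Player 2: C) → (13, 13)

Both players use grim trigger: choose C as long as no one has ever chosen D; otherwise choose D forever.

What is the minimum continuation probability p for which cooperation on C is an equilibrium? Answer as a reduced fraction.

12/13

With continuation probability p and discount β, the effective per-period discount factor is βp.
Grim-trigger IC: βp ≥ (23−13)/(23−10) = 10/13.
So p ≥ (10/13)/(5/6) = 12/13.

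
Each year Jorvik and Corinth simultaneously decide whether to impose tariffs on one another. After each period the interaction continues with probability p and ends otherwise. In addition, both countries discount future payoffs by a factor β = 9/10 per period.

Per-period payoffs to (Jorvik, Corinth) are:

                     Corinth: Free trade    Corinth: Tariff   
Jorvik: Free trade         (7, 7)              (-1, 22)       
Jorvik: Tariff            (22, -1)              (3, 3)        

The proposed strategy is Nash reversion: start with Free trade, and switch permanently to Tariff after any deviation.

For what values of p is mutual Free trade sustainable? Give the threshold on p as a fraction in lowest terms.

50/57

With continuation probability p and discount β, the effective per-period discount factor is βp.
Grim-trigger IC: βp ≥ (22−7)/(22−3) = 15/19.
So p ≥ (15/19)/(9/10) = 50/57.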